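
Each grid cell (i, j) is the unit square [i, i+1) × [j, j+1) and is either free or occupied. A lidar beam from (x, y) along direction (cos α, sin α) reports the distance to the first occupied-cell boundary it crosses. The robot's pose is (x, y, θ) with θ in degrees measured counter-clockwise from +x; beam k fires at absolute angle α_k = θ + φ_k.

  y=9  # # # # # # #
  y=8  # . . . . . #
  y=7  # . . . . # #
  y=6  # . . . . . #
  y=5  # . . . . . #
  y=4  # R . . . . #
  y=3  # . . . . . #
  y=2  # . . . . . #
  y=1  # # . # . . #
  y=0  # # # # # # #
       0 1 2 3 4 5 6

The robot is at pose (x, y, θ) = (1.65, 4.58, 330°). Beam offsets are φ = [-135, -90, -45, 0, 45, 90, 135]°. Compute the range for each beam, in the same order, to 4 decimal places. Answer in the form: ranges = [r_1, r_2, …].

ranges = [0.6729, 1.3000, 3.7063, 5.0229, 4.5035, 5.1038, 2.5114]

beam 1: φ=-135°, α=195°
  d=(-0.9659,-0.2588)  start (1,4)  tX=0.6729 tY=2.2409  stride 1/|dx|=1.0353 1/|dy|=3.8637
    cross x-line → (0,4), t=0.6729 (wall)
  → r_1 = 0.6729
beam 2: φ=-90°, α=240°
  d=(-0.5000,-0.8660)  start (1,4)  tX=1.3000 tY=0.6697  stride 1/|dx|=2.0000 1/|dy|=1.1547
    cross y-line → (1,3), t=0.6697
    cross x-line → (0,3), t=1.3000 (wall)
  → r_2 = 1.3000
beam 3: φ=-45°, α=285°
  d=(0.2588,-0.9659)  start (1,4)  tX=1.3523 tY=0.6005  stride 1/|dx|=3.8637 1/|dy|=1.0353
    cross y-line → (1,3), t=0.6005
    cross x-line → (2,3), t=1.3523
    cross y-line → (2,2), t=1.6357
    cross y-line → (2,1), t=2.6710
    cross y-line → (2,0), t=3.7063 (wall)
  → r_3 = 3.7063
beam 4: φ=0°, α=330°
  d=(0.8660,-0.5000)  start (1,4)  tX=0.4041 tY=1.1600  stride 1/|dx|=1.1547 1/|dy|=2.0000
    cross x-line → (2,4), t=0.4041
    cross y-line → (2,3), t=1.1600
    cross x-line → (3,3), t=1.5588
    cross x-line → (4,3), t=2.7135
    cross y-line → (4,2), t=3.1600
    cross x-line → (5,2), t=3.8682
    cross x-line → (6,2), t=5.0229 (wall)
  → r_4 = 5.0229
beam 5: φ=45°, α=15°
  d=(0.9659,0.2588)  start (1,4)  tX=0.3623 tY=1.6228  stride 1/|dx|=1.0353 1/|dy|=3.8637
    cross x-line → (2,4), t=0.3623
    cross x-line → (3,4), t=1.3976
    cross y-line → (3,5), t=1.6228
    cross x-line → (4,5), t=2.4329
    cross x-line → (5,5), t=3.4682
    cross x-line → (6,5), t=4.5035 (wall)
  → r_5 = 4.5035
beam 6: φ=90°, α=60°
  d=(0.5000,0.8660)  start (1,4)  tX=0.7000 tY=0.4850  stride 1/|dx|=2.0000 1/|dy|=1.1547
    cross y-line → (1,5), t=0.4850
    cross x-line → (2,5), t=0.7000
    cross y-line → (2,6), t=1.6397
    cross x-line → (3,6), t=2.7000
    cross y-line → (3,7), t=2.7944
    cross y-line → (3,8), t=3.9491
    cross x-line → (4,8), t=4.7000
    cross y-line → (4,9), t=5.1038 (wall)
  → r_6 = 5.1038
beam 7: φ=135°, α=105°
  d=(-0.2588,0.9659)  start (1,4)  tX=2.5114 tY=0.4348  stride 1/|dx|=3.8637 1/|dy|=1.0353
    cross y-line → (1,5), t=0.4348
    cross y-line → (1,6), t=1.4701
    cross y-line → (1,7), t=2.5054
    cross x-line → (0,7), t=2.5114 (wall)
  → r_7 = 2.5114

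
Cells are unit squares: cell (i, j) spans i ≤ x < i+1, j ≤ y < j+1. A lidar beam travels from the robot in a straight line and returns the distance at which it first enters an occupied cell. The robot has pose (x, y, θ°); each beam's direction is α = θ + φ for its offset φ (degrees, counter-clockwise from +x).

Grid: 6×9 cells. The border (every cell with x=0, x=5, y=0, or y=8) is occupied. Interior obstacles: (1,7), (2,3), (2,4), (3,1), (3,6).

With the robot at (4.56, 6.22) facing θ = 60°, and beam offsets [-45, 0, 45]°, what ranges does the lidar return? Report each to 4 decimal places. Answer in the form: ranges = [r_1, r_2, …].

beam 1: φ=-45°, α=15°
  d=(0.9659,0.2588)  start (4,6)  tX=0.4555 tY=3.0137  stride 1/|dx|=1.0353 1/|dy|=3.8637
    cross x-line → (5,6), t=0.4555 (wall)
  → r_1 = 0.4555
beam 2: φ=0°, α=60°
  d=(0.5000,0.8660)  start (4,6)  tX=0.8800 tY=0.9007  stride 1/|dx|=2.0000 1/|dy|=1.1547
    cross x-line → (5,6), t=0.8800 (wall)
  → r_2 = 0.8800
beam 3: φ=45°, α=105°
  d=(-0.2588,0.9659)  start (4,6)  tX=2.1637 tY=0.8075  stride 1/|dx|=3.8637 1/|dy|=1.0353
    cross y-line → (4,7), t=0.8075
    cross y-line → (4,8), t=1.8428 (wall)
  → r_3 = 1.8428

ranges = [0.4555, 0.8800, 1.8428]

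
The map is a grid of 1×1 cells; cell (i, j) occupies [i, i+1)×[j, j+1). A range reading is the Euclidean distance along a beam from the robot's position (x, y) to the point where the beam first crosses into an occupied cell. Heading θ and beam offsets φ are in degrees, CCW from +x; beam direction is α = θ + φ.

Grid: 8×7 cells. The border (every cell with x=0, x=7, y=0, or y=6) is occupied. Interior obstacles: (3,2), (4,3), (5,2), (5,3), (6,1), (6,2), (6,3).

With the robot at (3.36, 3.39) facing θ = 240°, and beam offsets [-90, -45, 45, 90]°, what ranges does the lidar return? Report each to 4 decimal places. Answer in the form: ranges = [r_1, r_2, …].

ranges = [2.7251, 2.4433, 0.4038, 0.7390]

beam 1: φ=-90°, α=150°
  d=(-0.8660,0.5000)  start (3,3)  tX=0.4157 tY=1.2200  stride 1/|dx|=1.1547 1/|dy|=2.0000
    cross x-line → (2,3), t=0.4157
    cross y-line → (2,4), t=1.2200
    cross x-line → (1,4), t=1.5704
    cross x-line → (0,4), t=2.7251 (wall)
  → r_1 = 2.7251
beam 2: φ=-45°, α=195°
  d=(-0.9659,-0.2588)  start (3,3)  tX=0.3727 tY=1.5068  stride 1/|dx|=1.0353 1/|dy|=3.8637
    cross x-line → (2,3), t=0.3727
    cross x-line → (1,3), t=1.4080
    cross y-line → (1,2), t=1.5068
    cross x-line → (0,2), t=2.4433 (wall)
  → r_2 = 2.4433
beam 3: φ=45°, α=285°
  d=(0.2588,-0.9659)  start (3,3)  tX=2.4728 tY=0.4038  stride 1/|dx|=3.8637 1/|dy|=1.0353
    cross y-line → (3,2), t=0.4038 (wall)
  → r_3 = 0.4038
beam 4: φ=90°, α=330°
  d=(0.8660,-0.5000)  start (3,3)  tX=0.7390 tY=0.7800  stride 1/|dx|=1.1547 1/|dy|=2.0000
    cross x-line → (4,3), t=0.7390 (wall)
  → r_4 = 0.7390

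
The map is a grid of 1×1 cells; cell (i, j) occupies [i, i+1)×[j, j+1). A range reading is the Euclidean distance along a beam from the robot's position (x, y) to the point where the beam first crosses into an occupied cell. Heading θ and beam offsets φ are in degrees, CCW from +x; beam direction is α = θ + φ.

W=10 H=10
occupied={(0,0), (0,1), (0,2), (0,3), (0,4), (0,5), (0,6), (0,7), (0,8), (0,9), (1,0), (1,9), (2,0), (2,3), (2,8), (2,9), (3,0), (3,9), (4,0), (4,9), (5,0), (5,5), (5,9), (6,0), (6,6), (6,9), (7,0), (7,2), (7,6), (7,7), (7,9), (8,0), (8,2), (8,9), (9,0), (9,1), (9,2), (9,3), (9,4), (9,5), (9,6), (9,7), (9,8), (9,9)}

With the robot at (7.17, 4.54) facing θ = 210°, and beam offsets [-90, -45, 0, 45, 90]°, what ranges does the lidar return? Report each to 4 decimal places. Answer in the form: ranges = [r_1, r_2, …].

ranges = [1.6859, 1.7773, 7.0800, 3.6649, 1.7782]

beam 1: φ=-90°, α=120°
  cosα=-0.5000 sinα=0.8660 | (7,4) | tMaxX 0.3400 tMaxY 0.5312 | tΔX 2.0000 tΔY 1.1547
    t=0.3400 [x] (6,4)
    t=0.5312 [y] (6,5)
    t=1.6859 [y] (6,6) — stop
  → r_1 = 1.6859
beam 2: φ=-45°, α=165°
  cosα=-0.9659 sinα=0.2588 | (7,4) | tMaxX 0.1760 tMaxY 1.7773 | tΔX 1.0353 tΔY 3.8637
    t=0.1760 [x] (6,4)
    t=1.2113 [x] (5,4)
    t=1.7773 [y] (5,5) — stop
  → r_2 = 1.7773
beam 3: φ=0°, α=210°
  cosα=-0.8660 sinα=-0.5000 | (7,4) | tMaxX 0.1963 tMaxY 1.0800 | tΔX 1.1547 tΔY 2.0000
    t=0.1963 [x] (6,4)
    t=1.0800 [y] (6,3)
    t=1.3510 [x] (5,3)
    t=2.5057 [x] (4,3)
    t=3.0800 [y] (4,2)
    t=3.6604 [x] (3,2)
    t=4.8151 [x] (2,2)
    t=5.0800 [y] (2,1)
    t=5.9698 [x] (1,1)
    t=7.0800 [y] (1,0) — stop
  → r_3 = 7.0800
beam 4: φ=45°, α=255°
  cosα=-0.2588 sinα=-0.9659 | (7,4) | tMaxX 0.6568 tMaxY 0.5590 | tΔX 3.8637 tΔY 1.0353
    t=0.5590 [y] (7,3)
    t=0.6568 [x] (6,3)
    t=1.5943 [y] (6,2)
    t=2.6296 [y] (6,1)
    t=3.6649 [y] (6,0) — stop
  → r_4 = 3.6649
beam 5: φ=90°, α=300°
  cosα=0.5000 sinα=-0.8660 | (7,4) | tMaxX 1.6600 tMaxY 0.6235 | tΔX 2.0000 tΔY 1.1547
    t=0.6235 [y] (7,3)
    t=1.6600 [x] (8,3)
    t=1.7782 [y] (8,2) — stop
  → r_5 = 1.7782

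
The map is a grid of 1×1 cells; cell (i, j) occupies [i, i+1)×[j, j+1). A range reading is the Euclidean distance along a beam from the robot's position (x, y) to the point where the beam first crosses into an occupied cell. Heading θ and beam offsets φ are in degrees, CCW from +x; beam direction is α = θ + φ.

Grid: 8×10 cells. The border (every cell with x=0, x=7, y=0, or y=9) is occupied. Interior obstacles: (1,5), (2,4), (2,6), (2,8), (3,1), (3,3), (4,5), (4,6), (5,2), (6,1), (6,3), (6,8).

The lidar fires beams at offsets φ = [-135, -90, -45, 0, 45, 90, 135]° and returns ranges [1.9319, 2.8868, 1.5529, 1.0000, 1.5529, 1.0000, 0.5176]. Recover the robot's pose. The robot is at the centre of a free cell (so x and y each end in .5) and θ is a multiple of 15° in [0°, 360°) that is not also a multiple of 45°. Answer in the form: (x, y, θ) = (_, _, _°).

Enumerate (i+0.5, j+0.5, θ) over the 36 free cells and 16 admissible headings. For each, cast all 7 beams and compare to the given ranges.
  (5.5, 3.5, 195°): beam 1 = 3.0000 ≠ 1.9319 ✗
  (5.5, 5.5, 345°): beam 1 = 0.5774 ≠ 1.9319 ✗
  (5.5, 7.5, 300°): beam 1 = 2.5882 ≠ 1.9319 ✗
  (1.5, 7.5, 105°): beam 1 = 1.0000 ≠ 1.9319 ✗
  …
  (1.5, 3.5, 30°): r_1=1.9319, r_2=2.8868, r_3=1.5529, r_4=1.0000, r_5=1.5529, r_6=1.0000, r_7=0.5176 — all match ✓
Unique over the lattice → pose = (1.5, 3.5, 30°).

(x, y, θ) = (1.5, 3.5, 30°)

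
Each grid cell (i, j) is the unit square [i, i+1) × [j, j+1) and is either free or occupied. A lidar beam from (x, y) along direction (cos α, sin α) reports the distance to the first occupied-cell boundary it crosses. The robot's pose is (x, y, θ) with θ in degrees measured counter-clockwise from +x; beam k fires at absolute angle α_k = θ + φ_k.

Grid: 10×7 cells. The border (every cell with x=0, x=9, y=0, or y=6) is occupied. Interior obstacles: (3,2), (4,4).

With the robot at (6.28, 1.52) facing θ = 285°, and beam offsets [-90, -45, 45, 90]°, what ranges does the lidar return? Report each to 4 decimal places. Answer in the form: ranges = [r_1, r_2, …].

ranges = [2.0091, 0.6004, 1.0400, 2.8160]

beam 1: φ=-90°, α=195°
  dir = (cos 195°, sin 195°) = (-0.9659, -0.2588); from cell (6,1)
  next x-line at t=0.2899, next y-line at t=2.0091; Δt_x=1.0353, Δt_y=3.8637
    x: enter (5,1) at t=0.2899
    x: enter (4,1) at t=1.3252
    y: enter (4,0) at t=2.0091 ← occupied
  → r_1 = 2.0091
beam 2: φ=-45°, α=240°
  dir = (cos 240°, sin 240°) = (-0.5000, -0.8660); from cell (6,1)
  next x-line at t=0.5600, next y-line at t=0.6004; Δt_x=2.0000, Δt_y=1.1547
    x: enter (5,1) at t=0.5600
    y: enter (5,0) at t=0.6004 ← occupied
  → r_2 = 0.6004
beam 3: φ=45°, α=330°
  dir = (cos 330°, sin 330°) = (0.8660, -0.5000); from cell (6,1)
  next x-line at t=0.8314, next y-line at t=1.0400; Δt_x=1.1547, Δt_y=2.0000
    x: enter (7,1) at t=0.8314
    y: enter (7,0) at t=1.0400 ← occupied
  → r_3 = 1.0400
beam 4: φ=90°, α=15°
  dir = (cos 15°, sin 15°) = (0.9659, 0.2588); from cell (6,1)
  next x-line at t=0.7454, next y-line at t=1.8546; Δt_x=1.0353, Δt_y=3.8637
    x: enter (7,1) at t=0.7454
    x: enter (8,1) at t=1.7807
    y: enter (8,2) at t=1.8546
    x: enter (9,2) at t=2.8160 ← occupied
  → r_4 = 2.8160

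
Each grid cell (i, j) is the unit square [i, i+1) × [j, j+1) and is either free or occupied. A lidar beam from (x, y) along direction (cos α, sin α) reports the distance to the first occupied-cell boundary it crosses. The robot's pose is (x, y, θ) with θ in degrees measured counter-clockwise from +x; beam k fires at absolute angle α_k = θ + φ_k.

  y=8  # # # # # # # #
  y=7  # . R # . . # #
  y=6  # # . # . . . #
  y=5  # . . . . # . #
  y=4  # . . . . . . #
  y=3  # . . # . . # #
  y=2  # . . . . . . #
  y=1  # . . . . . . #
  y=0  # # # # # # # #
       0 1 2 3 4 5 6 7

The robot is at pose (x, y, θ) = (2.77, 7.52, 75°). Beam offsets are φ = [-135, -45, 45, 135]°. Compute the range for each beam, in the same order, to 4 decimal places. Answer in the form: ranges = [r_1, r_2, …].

ranges = [0.4600, 0.2656, 0.5543, 1.0400]

beam 1: φ=-135°, α=300°
  cosα=0.5000 sinα=-0.8660 | (2,7) | tMaxX 0.4600 tMaxY 0.6004 | tΔX 2.0000 tΔY 1.1547
    t=0.4600 [x] (3,7) — stop
  → r_1 = 0.4600
beam 2: φ=-45°, α=30°
  cosα=0.8660 sinα=0.5000 | (2,7) | tMaxX 0.2656 tMaxY 0.9600 | tΔX 1.1547 tΔY 2.0000
    t=0.2656 [x] (3,7) — stop
  → r_2 = 0.2656
beam 3: φ=45°, α=120°
  cosα=-0.5000 sinα=0.8660 | (2,7) | tMaxX 1.5400 tMaxY 0.5543 | tΔX 2.0000 tΔY 1.1547
    t=0.5543 [y] (2,8) — stop
  → r_3 = 0.5543
beam 4: φ=135°, α=210°
  cosα=-0.8660 sinα=-0.5000 | (2,7) | tMaxX 0.8891 tMaxY 1.0400 | tΔX 1.1547 tΔY 2.0000
    t=0.8891 [x] (1,7)
    t=1.0400 [y] (1,6) — stop
  → r_4 = 1.0400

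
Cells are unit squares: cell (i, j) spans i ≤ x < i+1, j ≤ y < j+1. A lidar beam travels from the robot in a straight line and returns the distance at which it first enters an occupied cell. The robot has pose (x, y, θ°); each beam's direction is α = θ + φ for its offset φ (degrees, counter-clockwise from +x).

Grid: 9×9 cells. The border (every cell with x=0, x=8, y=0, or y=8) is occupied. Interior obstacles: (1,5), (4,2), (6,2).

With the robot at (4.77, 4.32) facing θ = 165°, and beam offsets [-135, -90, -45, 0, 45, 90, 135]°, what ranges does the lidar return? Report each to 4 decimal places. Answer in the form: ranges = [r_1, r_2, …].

ranges = [3.7297, 3.8098, 4.2493, 2.8677, 4.3532, 1.3666, 2.4600]

beam 1: φ=-135°, α=30°
  direction (0.8660, 0.5000); cell (4,4); t to first gridline: x 0.2656, y 1.3600 (then +1.1547 / +2.0000)
    (5,4) via x @ 0.2656
    (5,5) via y @ 1.3600
    (6,5) via x @ 1.4203
    (7,5) via x @ 2.5750
    (7,6) via y @ 3.3600
    (8,6) via x @ 3.7297  # hit
  → r_1 = 3.7297
beam 2: φ=-90°, α=75°
  direction (0.2588, 0.9659); cell (4,4); t to first gridline: x 0.8887, y 0.7040 (then +3.8637 / +1.0353)
    (4,5) via y @ 0.7040
    (5,5) via x @ 0.8887
    (5,6) via y @ 1.7393
    (5,7) via y @ 2.7745
    (5,8) via y @ 3.8098  # hit
  → r_2 = 3.8098
beam 3: φ=-45°, α=120°
  direction (-0.5000, 0.8660); cell (4,4); t to first gridline: x 1.5400, y 0.7852 (then +2.0000 / +1.1547)
    (4,5) via y @ 0.7852
    (3,5) via x @ 1.5400
    (3,6) via y @ 1.9399
    (3,7) via y @ 3.0946
    (2,7) via x @ 3.5400
    (2,8) via y @ 4.2493  # hit
  → r_3 = 4.2493
beam 4: φ=0°, α=165°
  direction (-0.9659, 0.2588); cell (4,4); t to first gridline: x 0.7972, y 2.6273 (then +1.0353 / +3.8637)
    (3,4) via x @ 0.7972
    (2,4) via x @ 1.8324
    (2,5) via y @ 2.6273
    (1,5) via x @ 2.8677  # hit
  → r_4 = 2.8677
beam 5: φ=45°, α=210°
  direction (-0.8660, -0.5000); cell (4,4); t to first gridline: x 0.8891, y 0.6400 (then +1.1547 / +2.0000)
    (4,3) via y @ 0.6400
    (3,3) via x @ 0.8891
    (2,3) via x @ 2.0438
    (2,2) via y @ 2.6400
    (1,2) via x @ 3.1985
    (0,2) via x @ 4.3532  # hit
  → r_5 = 4.3532
beam 6: φ=90°, α=255°
  direction (-0.2588, -0.9659); cell (4,4); t to first gridline: x 2.9751, y 0.3313 (then +3.8637 / +1.0353)
    (4,3) via y @ 0.3313
    (4,2) via y @ 1.3666  # hit
  → r_6 = 1.3666
beam 7: φ=135°, α=300°
  direction (0.5000, -0.8660); cell (4,4); t to first gridline: x 0.4600, y 0.3695 (then +2.0000 / +1.1547)
    (4,3) via y @ 0.3695
    (5,3) via x @ 0.4600
    (5,2) via y @ 1.5242
    (6,2) via x @ 2.4600  # hit
  → r_7 = 2.4600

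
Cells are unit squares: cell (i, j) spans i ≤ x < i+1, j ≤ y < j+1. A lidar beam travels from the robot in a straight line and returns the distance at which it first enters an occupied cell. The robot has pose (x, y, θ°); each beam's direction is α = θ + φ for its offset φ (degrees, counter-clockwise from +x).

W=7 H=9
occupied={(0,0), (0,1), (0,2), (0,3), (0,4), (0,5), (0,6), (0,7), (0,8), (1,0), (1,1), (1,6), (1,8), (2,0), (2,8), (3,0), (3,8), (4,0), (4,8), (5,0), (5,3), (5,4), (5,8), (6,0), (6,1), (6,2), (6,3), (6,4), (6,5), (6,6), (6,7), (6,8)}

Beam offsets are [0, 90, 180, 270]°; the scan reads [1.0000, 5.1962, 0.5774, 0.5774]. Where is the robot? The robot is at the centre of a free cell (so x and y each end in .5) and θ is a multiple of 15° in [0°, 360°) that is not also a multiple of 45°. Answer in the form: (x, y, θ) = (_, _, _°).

(x, y, θ) = (5.5, 1.5, 60°)

Enumerate (i+0.5, j+0.5, θ) over the 31 free cells and 16 admissible headings. For each, cast all 4 beams and compare to the given ranges.
  (3.5, 5.5, 15°): beam 1 = 2.5882 ≠ 1.0000 ✗
  (1.5, 4.5, 285°): beam 1 = 3.6235 ≠ 1.0000 ✗
  (3.5, 6.5, 345°): beam 1 = 2.5882 ≠ 1.0000 ✗
  …
  (5.5, 1.5, 60°): r_1=1.0000, r_2=5.1962, r_3=0.5774, r_4=0.5774 — all match ✓
Unique over the lattice → pose = (5.5, 1.5, 60°).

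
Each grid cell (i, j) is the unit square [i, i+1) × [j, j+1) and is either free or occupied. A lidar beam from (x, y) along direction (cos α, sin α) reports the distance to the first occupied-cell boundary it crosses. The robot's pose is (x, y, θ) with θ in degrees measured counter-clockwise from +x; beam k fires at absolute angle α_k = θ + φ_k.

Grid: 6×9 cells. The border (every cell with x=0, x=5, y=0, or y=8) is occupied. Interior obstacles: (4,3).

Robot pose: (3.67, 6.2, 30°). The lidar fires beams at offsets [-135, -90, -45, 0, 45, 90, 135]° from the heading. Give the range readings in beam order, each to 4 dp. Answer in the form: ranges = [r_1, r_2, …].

beam 1: φ=-135°, α=255°
  cosα=-0.2588 sinα=-0.9659 | (3,6) | tMaxX 2.5887 tMaxY 0.2071 | tΔX 3.8637 tΔY 1.0353
    t=0.2071 [y] (3,5)
    t=1.2423 [y] (3,4)
    t=2.2776 [y] (3,3)
    t=2.5887 [x] (2,3)
    t=3.3129 [y] (2,2)
    t=4.3482 [y] (2,1)
    t=5.3834 [y] (2,0) — stop
  → r_1 = 5.3834
beam 2: φ=-90°, α=300°
  cosα=0.5000 sinα=-0.8660 | (3,6) | tMaxX 0.6600 tMaxY 0.2309 | tΔX 2.0000 tΔY 1.1547
    t=0.2309 [y] (3,5)
    t=0.6600 [x] (4,5)
    t=1.3856 [y] (4,4)
    t=2.5403 [y] (4,3) — stop
  → r_2 = 2.5403
beam 3: φ=-45°, α=345°
  cosα=0.9659 sinα=-0.2588 | (3,6) | tMaxX 0.3416 tMaxY 0.7727 | tΔX 1.0353 tΔY 3.8637
    t=0.3416 [x] (4,6)
    t=0.7727 [y] (4,5)
    t=1.3769 [x] (5,5) — stop
  → r_3 = 1.3769
beam 4: φ=0°, α=30°
  cosα=0.8660 sinα=0.5000 | (3,6) | tMaxX 0.3811 tMaxY 1.6000 | tΔX 1.1547 tΔY 2.0000
    t=0.3811 [x] (4,6)
    t=1.5358 [x] (5,6) — stop
  → r_4 = 1.5358
beam 5: φ=45°, α=75°
  cosα=0.2588 sinα=0.9659 | (3,6) | tMaxX 1.2750 tMaxY 0.8282 | tΔX 3.8637 tΔY 1.0353
    t=0.8282 [y] (3,7)
    t=1.2750 [x] (4,7)
    t=1.8635 [y] (4,8) — stop
  → r_5 = 1.8635
beam 6: φ=90°, α=120°
  cosα=-0.5000 sinα=0.8660 | (3,6) | tMaxX 1.3400 tMaxY 0.9238 | tΔX 2.0000 tΔY 1.1547
    t=0.9238 [y] (3,7)
    t=1.3400 [x] (2,7)
    t=2.0785 [y] (2,8) — stop
  → r_6 = 2.0785
beam 7: φ=135°, α=165°
  cosα=-0.9659 sinα=0.2588 | (3,6) | tMaxX 0.6936 tMaxY 3.0910 | tΔX 1.0353 tΔY 3.8637
    t=0.6936 [x] (2,6)
    t=1.7289 [x] (1,6)
    t=2.7642 [x] (0,6) — stop
  → r_7 = 2.7642

ranges = [5.3834, 2.5403, 1.3769, 1.5358, 1.8635, 2.0785, 2.7642]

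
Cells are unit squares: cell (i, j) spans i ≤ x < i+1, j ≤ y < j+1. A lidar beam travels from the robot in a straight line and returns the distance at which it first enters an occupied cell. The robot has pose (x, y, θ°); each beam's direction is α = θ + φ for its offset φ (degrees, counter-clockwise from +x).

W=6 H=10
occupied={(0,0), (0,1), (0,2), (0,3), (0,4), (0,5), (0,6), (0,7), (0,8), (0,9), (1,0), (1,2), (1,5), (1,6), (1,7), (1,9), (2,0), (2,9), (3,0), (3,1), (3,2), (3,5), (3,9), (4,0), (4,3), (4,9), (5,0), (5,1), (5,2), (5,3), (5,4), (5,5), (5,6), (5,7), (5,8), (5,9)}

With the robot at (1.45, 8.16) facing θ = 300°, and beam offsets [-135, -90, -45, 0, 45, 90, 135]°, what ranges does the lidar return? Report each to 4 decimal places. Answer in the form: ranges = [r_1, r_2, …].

beam 1: φ=-135°, α=165°
  d=(-0.9659,0.2588)  start (1,8)  tX=0.4659 tY=3.2455  stride 1/|dx|=1.0353 1/|dy|=3.8637
    cross x-line → (0,8), t=0.4659 (wall)
  → r_1 = 0.4659
beam 2: φ=-90°, α=210°
  d=(-0.8660,-0.5000)  start (1,8)  tX=0.5196 tY=0.3200  stride 1/|dx|=1.1547 1/|dy|=2.0000
    cross y-line → (1,7), t=0.3200 (wall)
  → r_2 = 0.3200
beam 3: φ=-45°, α=255°
  d=(-0.2588,-0.9659)  start (1,8)  tX=1.7387 tY=0.1656  stride 1/|dx|=3.8637 1/|dy|=1.0353
    cross y-line → (1,7), t=0.1656 (wall)
  → r_3 = 0.1656
beam 4: φ=0°, α=300°
  d=(0.5000,-0.8660)  start (1,8)  tX=1.1000 tY=0.1848  stride 1/|dx|=2.0000 1/|dy|=1.1547
    cross y-line → (1,7), t=0.1848 (wall)
  → r_4 = 0.1848
beam 5: φ=45°, α=345°
  d=(0.9659,-0.2588)  start (1,8)  tX=0.5694 tY=0.6182  stride 1/|dx|=1.0353 1/|dy|=3.8637
    cross x-line → (2,8), t=0.5694
    cross y-line → (2,7), t=0.6182
    cross x-line → (3,7), t=1.6047
    cross x-line → (4,7), t=2.6400
    cross x-line → (5,7), t=3.6752 (wall)
  → r_5 = 3.6752
beam 6: φ=90°, α=30°
  d=(0.8660,0.5000)  start (1,8)  tX=0.6351 tY=1.6800  stride 1/|dx|=1.1547 1/|dy|=2.0000
    cross x-line → (2,8), t=0.6351
    cross y-line → (2,9), t=1.6800 (wall)
  → r_6 = 1.6800
beam 7: φ=135°, α=75°
  d=(0.2588,0.9659)  start (1,8)  tX=2.1250 tY=0.8696  stride 1/|dx|=3.8637 1/|dy|=1.0353
    cross y-line → (1,9), t=0.8696 (wall)
  → r_7 = 0.8696

ranges = [0.4659, 0.3200, 0.1656, 0.1848, 3.6752, 1.6800, 0.8696]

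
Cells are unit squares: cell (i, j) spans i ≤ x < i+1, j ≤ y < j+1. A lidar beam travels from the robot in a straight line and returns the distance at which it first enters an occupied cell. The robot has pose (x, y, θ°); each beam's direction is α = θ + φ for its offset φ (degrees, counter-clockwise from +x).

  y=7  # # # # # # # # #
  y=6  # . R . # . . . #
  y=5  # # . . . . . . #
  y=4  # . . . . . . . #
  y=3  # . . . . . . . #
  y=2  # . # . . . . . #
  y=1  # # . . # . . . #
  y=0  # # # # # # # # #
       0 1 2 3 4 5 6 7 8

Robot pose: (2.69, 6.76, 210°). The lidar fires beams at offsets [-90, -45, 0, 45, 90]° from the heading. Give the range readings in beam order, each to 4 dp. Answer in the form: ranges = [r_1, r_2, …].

beam 1: φ=-90°, α=120°
  direction (-0.5000, 0.8660); cell (2,6); t to first gridline: x 1.3800, y 0.2771 (then +2.0000 / +1.1547)
    (2,7) via y @ 0.2771  # hit
  → r_1 = 0.2771
beam 2: φ=-45°, α=165°
  direction (-0.9659, 0.2588); cell (2,6); t to first gridline: x 0.7143, y 0.9273 (then +1.0353 / +3.8637)
    (1,6) via x @ 0.7143
    (1,7) via y @ 0.9273  # hit
  → r_2 = 0.9273
beam 3: φ=0°, α=210°
  direction (-0.8660, -0.5000); cell (2,6); t to first gridline: x 0.7967, y 1.5200 (then +1.1547 / +2.0000)
    (1,6) via x @ 0.7967
    (1,5) via y @ 1.5200  # hit
  → r_3 = 1.5200
beam 4: φ=45°, α=255°
  direction (-0.2588, -0.9659); cell (2,6); t to first gridline: x 2.6660, y 0.7868 (then +3.8637 / +1.0353)
    (2,5) via y @ 0.7868
    (2,4) via y @ 1.8221
    (1,4) via x @ 2.6660
    (1,3) via y @ 2.8574
    (1,2) via y @ 3.8926
    (1,1) via y @ 4.9279  # hit
  → r_4 = 4.9279
beam 5: φ=90°, α=300°
  direction (0.5000, -0.8660); cell (2,6); t to first gridline: x 0.6200, y 0.8776 (then +2.0000 / +1.1547)
    (3,6) via x @ 0.6200
    (3,5) via y @ 0.8776
    (3,4) via y @ 2.0323
    (4,4) via x @ 2.6200
    (4,3) via y @ 3.1870
    (4,2) via y @ 4.3417
    (5,2) via x @ 4.6200
    (5,1) via y @ 5.4964
    (6,1) via x @ 6.6200
    (6,0) via y @ 6.6511  # hit
  → r_5 = 6.6511

ranges = [0.2771, 0.9273, 1.5200, 4.9279, 6.6511]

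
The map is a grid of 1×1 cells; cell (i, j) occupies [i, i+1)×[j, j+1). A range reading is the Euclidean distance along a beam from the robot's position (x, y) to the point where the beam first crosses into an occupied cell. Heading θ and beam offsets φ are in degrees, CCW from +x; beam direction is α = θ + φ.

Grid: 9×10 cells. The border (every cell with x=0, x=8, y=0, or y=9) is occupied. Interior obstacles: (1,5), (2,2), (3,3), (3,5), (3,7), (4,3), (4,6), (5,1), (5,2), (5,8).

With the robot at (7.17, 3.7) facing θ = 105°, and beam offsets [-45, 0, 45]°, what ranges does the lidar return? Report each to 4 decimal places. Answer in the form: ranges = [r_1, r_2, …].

ranges = [1.6600, 4.5205, 3.6604]

beam 1: φ=-45°, α=60°
  direction (0.5000, 0.8660); cell (7,3); t to first gridline: x 1.6600, y 0.3464 (then +2.0000 / +1.1547)
    (7,4) via y @ 0.3464
    (7,5) via y @ 1.5011
    (8,5) via x @ 1.6600  # hit
  → r_1 = 1.6600
beam 2: φ=0°, α=105°
  direction (-0.2588, 0.9659); cell (7,3); t to first gridline: x 0.6568, y 0.3106 (then +3.8637 / +1.0353)
    (7,4) via y @ 0.3106
    (6,4) via x @ 0.6568
    (6,5) via y @ 1.3459
    (6,6) via y @ 2.3811
    (6,7) via y @ 3.4164
    (6,8) via y @ 4.4517
    (5,8) via x @ 4.5205  # hit
  → r_2 = 4.5205
beam 3: φ=45°, α=150°
  direction (-0.8660, 0.5000); cell (7,3); t to first gridline: x 0.1963, y 0.6000 (then +1.1547 / +2.0000)
    (6,3) via x @ 0.1963
    (6,4) via y @ 0.6000
    (5,4) via x @ 1.3510
    (4,4) via x @ 2.5057
    (4,5) via y @ 2.6000
    (3,5) via x @ 3.6604  # hit
  → r_3 = 3.6604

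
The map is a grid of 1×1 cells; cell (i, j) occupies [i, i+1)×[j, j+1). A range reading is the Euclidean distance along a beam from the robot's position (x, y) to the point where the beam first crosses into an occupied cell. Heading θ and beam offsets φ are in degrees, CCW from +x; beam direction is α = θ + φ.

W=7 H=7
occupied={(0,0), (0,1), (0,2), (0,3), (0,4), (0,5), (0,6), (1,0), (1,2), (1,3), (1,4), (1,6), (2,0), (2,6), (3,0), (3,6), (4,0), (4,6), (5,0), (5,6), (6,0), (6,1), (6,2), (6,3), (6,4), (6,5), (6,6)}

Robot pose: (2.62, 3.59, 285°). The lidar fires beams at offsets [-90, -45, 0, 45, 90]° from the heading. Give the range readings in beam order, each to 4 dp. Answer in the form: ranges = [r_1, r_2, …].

ranges = [0.6419, 1.2400, 2.6814, 3.9029, 3.4992]

beam 1: φ=-90°, α=195°
  direction (-0.9659, -0.2588); cell (2,3); t to first gridline: x 0.6419, y 2.2796 (then +1.0353 / +3.8637)
    (1,3) via x @ 0.6419  # hit
  → r_1 = 0.6419
beam 2: φ=-45°, α=240°
  direction (-0.5000, -0.8660); cell (2,3); t to first gridline: x 1.2400, y 0.6813 (then +2.0000 / +1.1547)
    (2,2) via y @ 0.6813
    (1,2) via x @ 1.2400  # hit
  → r_2 = 1.2400
beam 3: φ=0°, α=285°
  direction (0.2588, -0.9659); cell (2,3); t to first gridline: x 1.4682, y 0.6108 (then +3.8637 / +1.0353)
    (2,2) via y @ 0.6108
    (3,2) via x @ 1.4682
    (3,1) via y @ 1.6461
    (3,0) via y @ 2.6814  # hit
  → r_3 = 2.6814
beam 4: φ=45°, α=330°
  direction (0.8660, -0.5000); cell (2,3); t to first gridline: x 0.4388, y 1.1800 (then +1.1547 / +2.0000)
    (3,3) via x @ 0.4388
    (3,2) via y @ 1.1800
    (4,2) via x @ 1.5935
    (5,2) via x @ 2.7482
    (5,1) via y @ 3.1800
    (6,1) via x @ 3.9029  # hit
  → r_4 = 3.9029
beam 5: φ=90°, α=15°
  direction (0.9659, 0.2588); cell (2,3); t to first gridline: x 0.3934, y 1.5841 (then +1.0353 / +3.8637)
    (3,3) via x @ 0.3934
    (4,3) via x @ 1.4287
    (4,4) via y @ 1.5841
    (5,4) via x @ 2.4640
    (6,4) via x @ 3.4992  # hit
  → r_5 = 3.4992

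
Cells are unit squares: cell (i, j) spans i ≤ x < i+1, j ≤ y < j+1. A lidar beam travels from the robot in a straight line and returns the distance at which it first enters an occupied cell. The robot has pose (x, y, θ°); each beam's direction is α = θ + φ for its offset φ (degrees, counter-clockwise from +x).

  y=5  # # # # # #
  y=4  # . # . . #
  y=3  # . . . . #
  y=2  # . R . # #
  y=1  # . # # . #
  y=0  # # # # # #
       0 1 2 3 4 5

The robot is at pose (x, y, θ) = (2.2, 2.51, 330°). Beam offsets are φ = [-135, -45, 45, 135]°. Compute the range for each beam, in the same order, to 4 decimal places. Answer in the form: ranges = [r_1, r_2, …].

beam 1: φ=-135°, α=195°
  direction (-0.9659, -0.2588); cell (2,2); t to first gridline: x 0.2071, y 1.9705 (then +1.0353 / +3.8637)
    (1,2) via x @ 0.2071
    (0,2) via x @ 1.2423  # hit
  → r_1 = 1.2423
beam 2: φ=-45°, α=285°
  direction (0.2588, -0.9659); cell (2,2); t to first gridline: x 3.0910, y 0.5280 (then +3.8637 / +1.0353)
    (2,1) via y @ 0.5280  # hit
  → r_2 = 0.5280
beam 3: φ=45°, α=15°
  direction (0.9659, 0.2588); cell (2,2); t to first gridline: x 0.8282, y 1.8932 (then +1.0353 / +3.8637)
    (3,2) via x @ 0.8282
    (4,2) via x @ 1.8635  # hit
  → r_3 = 1.8635
beam 4: φ=135°, α=105°
  direction (-0.2588, 0.9659); cell (2,2); t to first gridline: x 0.7727, y 0.5073 (then +3.8637 / +1.0353)
    (2,3) via y @ 0.5073
    (1,3) via x @ 0.7727
    (1,4) via y @ 1.5426
    (1,5) via y @ 2.5778  # hit
  → r_4 = 2.5778

ranges = [1.2423, 0.5280, 1.8635, 2.5778]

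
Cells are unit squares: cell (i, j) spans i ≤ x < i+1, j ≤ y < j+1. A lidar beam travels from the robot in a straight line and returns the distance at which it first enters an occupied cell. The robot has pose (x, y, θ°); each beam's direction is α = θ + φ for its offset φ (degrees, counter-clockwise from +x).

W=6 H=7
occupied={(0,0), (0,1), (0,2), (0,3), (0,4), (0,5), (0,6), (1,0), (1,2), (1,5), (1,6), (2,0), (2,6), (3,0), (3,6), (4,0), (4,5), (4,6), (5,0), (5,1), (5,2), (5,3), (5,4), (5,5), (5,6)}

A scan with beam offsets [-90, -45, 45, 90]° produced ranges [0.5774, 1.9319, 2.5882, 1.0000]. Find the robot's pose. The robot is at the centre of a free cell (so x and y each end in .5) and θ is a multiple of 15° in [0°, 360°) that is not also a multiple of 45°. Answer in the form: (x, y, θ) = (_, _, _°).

(x, y, θ) = (4.5, 1.5, 120°)

Enumerate (i+0.5, j+0.5, θ) over the 17 free cells and 16 admissible headings. For each, cast all 4 beams and compare to the given ranges.
  (1.5, 4.5, 60°): beam 1 = 4.0415 ≠ 0.5774 ✗
  (4.5, 1.5, 15°): beam 1 = 0.5176 ≠ 0.5774 ✗
  (4.5, 4.5, 210°): beam 2 = 2.5882 ≠ 1.9319 ✗
  …
  (4.5, 1.5, 120°): r_1=0.5774, r_2=1.9319, r_3=2.5882, r_4=1.0000 — all match ✓
Unique over the lattice → pose = (4.5, 1.5, 120°).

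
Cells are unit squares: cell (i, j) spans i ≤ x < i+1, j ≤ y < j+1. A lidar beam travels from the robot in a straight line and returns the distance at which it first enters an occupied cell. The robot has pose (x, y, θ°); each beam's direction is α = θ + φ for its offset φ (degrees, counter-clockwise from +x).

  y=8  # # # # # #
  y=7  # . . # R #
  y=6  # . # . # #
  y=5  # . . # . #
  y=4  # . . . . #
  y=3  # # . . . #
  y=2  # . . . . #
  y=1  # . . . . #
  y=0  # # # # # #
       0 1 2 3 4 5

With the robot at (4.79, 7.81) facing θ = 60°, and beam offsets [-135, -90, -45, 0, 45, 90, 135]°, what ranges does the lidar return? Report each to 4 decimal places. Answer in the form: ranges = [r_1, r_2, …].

beam 1: φ=-135°, α=285°
  cosα=0.2588 sinα=-0.9659 | (4,7) | tMaxX 0.8114 tMaxY 0.8386 | tΔX 3.8637 tΔY 1.0353
    t=0.8114 [x] (5,7) — stop
  → r_1 = 0.8114
beam 2: φ=-90°, α=330°
  cosα=0.8660 sinα=-0.5000 | (4,7) | tMaxX 0.2425 tMaxY 1.6200 | tΔX 1.1547 tΔY 2.0000
    t=0.2425 [x] (5,7) — stop
  → r_2 = 0.2425
beam 3: φ=-45°, α=15°
  cosα=0.9659 sinα=0.2588 | (4,7) | tMaxX 0.2174 tMaxY 0.7341 | tΔX 1.0353 tΔY 3.8637
    t=0.2174 [x] (5,7) — stop
  → r_3 = 0.2174
beam 4: φ=0°, α=60°
  cosα=0.5000 sinα=0.8660 | (4,7) | tMaxX 0.4200 tMaxY 0.2194 | tΔX 2.0000 tΔY 1.1547
    t=0.2194 [y] (4,8) — stop
  → r_4 = 0.2194
beam 5: φ=45°, α=105°
  cosα=-0.2588 sinα=0.9659 | (4,7) | tMaxX 3.0523 tMaxY 0.1967 | tΔX 3.8637 tΔY 1.0353
    t=0.1967 [y] (4,8) — stop
  → r_5 = 0.1967
beam 6: φ=90°, α=150°
  cosα=-0.8660 sinα=0.5000 | (4,7) | tMaxX 0.9122 tMaxY 0.3800 | tΔX 1.1547 tΔY 2.0000
    t=0.3800 [y] (4,8) — stop
  → r_6 = 0.3800
beam 7: φ=135°, α=195°
  cosα=-0.9659 sinα=-0.2588 | (4,7) | tMaxX 0.8179 tMaxY 3.1296 | tΔX 1.0353 tΔY 3.8637
    t=0.8179 [x] (3,7) — stop
  → r_7 = 0.8179

ranges = [0.8114, 0.2425, 0.2174, 0.2194, 0.1967, 0.3800, 0.8179]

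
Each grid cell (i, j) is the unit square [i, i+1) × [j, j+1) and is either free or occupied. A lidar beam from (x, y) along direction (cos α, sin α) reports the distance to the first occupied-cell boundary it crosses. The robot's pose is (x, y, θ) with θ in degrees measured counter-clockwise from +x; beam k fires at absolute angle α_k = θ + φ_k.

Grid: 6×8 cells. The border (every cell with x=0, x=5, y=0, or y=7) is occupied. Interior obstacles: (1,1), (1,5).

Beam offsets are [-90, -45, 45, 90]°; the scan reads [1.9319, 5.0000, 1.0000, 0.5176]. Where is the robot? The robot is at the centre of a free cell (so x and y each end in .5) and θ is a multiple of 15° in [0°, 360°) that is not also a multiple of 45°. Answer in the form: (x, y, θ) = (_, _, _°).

The pose lattice has 22·16 = 352 candidates. Test each by forward raycasting.
  (4.5, 4.5, 300°): beam 1 = 4.0415 ≠ 1.9319 ✗
  (3.5, 4.5, 75°): beam 1 = 1.5529 ≠ 1.9319 ✗
  (3.5, 5.5, 240°): beam 1 = 2.8868 ≠ 1.9319 ✗
  …
  (4.5, 1.5, 165°): r_1=1.9319, r_2=5.0000, r_3=1.0000, r_4=0.5176 — all match ✓
Unique over the lattice → pose = (4.5, 1.5, 165°).

(x, y, θ) = (4.5, 1.5, 165°)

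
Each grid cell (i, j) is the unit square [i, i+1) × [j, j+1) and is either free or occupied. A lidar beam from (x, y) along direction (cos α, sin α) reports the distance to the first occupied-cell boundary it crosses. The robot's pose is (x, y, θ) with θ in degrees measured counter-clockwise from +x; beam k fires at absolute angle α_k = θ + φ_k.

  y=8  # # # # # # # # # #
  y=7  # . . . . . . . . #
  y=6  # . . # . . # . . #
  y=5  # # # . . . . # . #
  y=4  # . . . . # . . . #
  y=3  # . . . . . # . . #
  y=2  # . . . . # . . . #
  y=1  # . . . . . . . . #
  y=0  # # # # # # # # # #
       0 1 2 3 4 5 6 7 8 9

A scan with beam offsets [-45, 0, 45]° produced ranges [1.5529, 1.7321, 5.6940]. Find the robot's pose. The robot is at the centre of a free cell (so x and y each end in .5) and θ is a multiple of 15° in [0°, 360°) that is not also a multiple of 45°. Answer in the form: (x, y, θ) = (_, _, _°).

Candidates: 48 free-cell centres × 16 headings = 768 poses. Raycast each; keep the one whose scan matches to 4 dp.
  (7.5, 2.5, 15°): beam 1 = 1.7321 ≠ 1.5529 ✗
  (7.5, 6.5, 120°): beam 3 = 0.5176 ≠ 5.6940 ✗
  (2.5, 6.5, 345°): beam 1 = 0.5774 ≠ 1.5529 ✗
  …
  (7.5, 2.5, 30°): r_1=1.5529, r_2=1.7321, r_3=5.6940 — all match ✓
No second candidate reproduces the full scan.

(x, y, θ) = (7.5, 2.5, 30°)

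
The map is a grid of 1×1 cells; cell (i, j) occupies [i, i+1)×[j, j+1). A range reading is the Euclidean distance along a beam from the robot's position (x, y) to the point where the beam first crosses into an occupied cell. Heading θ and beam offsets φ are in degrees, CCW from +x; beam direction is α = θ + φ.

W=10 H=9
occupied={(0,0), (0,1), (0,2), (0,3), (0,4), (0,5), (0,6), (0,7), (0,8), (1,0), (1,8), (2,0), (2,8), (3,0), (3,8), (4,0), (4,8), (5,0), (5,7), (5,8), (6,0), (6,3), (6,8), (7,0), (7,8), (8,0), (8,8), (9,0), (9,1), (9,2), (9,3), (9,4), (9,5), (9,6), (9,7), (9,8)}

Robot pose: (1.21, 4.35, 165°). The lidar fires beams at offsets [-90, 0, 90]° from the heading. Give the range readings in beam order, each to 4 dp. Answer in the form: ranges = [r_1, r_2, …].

ranges = [3.7788, 0.2174, 0.8114]

beam 1: φ=-90°, α=75°
  direction (0.2588, 0.9659); cell (1,4); t to first gridline: x 3.0523, y 0.6729 (then +3.8637 / +1.0353)
    (1,5) via y @ 0.6729
    (1,6) via y @ 1.7082
    (1,7) via y @ 2.7435
    (2,7) via x @ 3.0523
    (2,8) via y @ 3.7788  # hit
  → r_1 = 3.7788
beam 2: φ=0°, α=165°
  direction (-0.9659, 0.2588); cell (1,4); t to first gridline: x 0.2174, y 2.5114 (then +1.0353 / +3.8637)
    (0,4) via x @ 0.2174  # hit
  → r_2 = 0.2174
beam 3: φ=90°, α=255°
  direction (-0.2588, -0.9659); cell (1,4); t to first gridline: x 0.8114, y 0.3623 (then +3.8637 / +1.0353)
    (1,3) via y @ 0.3623
    (0,3) via x @ 0.8114  # hit
  → r_3 = 0.8114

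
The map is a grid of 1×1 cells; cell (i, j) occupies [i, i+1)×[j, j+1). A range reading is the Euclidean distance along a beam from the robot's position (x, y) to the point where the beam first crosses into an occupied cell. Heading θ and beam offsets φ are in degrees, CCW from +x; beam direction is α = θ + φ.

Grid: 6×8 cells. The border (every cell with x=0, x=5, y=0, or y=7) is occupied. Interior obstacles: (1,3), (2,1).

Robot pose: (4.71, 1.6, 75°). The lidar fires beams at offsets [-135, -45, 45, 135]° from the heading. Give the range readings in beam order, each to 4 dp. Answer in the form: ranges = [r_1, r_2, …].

ranges = [0.5800, 0.3349, 6.2354, 1.2000]

beam 1: φ=-135°, α=300°
  direction (0.5000, -0.8660); cell (4,1); t to first gridline: x 0.5800, y 0.6928 (then +2.0000 / +1.1547)
    (5,1) via x @ 0.5800  # hit
  → r_1 = 0.5800
beam 2: φ=-45°, α=30°
  direction (0.8660, 0.5000); cell (4,1); t to first gridline: x 0.3349, y 0.8000 (then +1.1547 / +2.0000)
    (5,1) via x @ 0.3349  # hit
  → r_2 = 0.3349
beam 3: φ=45°, α=120°
  direction (-0.5000, 0.8660); cell (4,1); t to first gridline: x 1.4200, y 0.4619 (then +2.0000 / +1.1547)
    (4,2) via y @ 0.4619
    (3,2) via x @ 1.4200
    (3,3) via y @ 1.6166
    (3,4) via y @ 2.7713
    (2,4) via x @ 3.4200
    (2,5) via y @ 3.9260
    (2,6) via y @ 5.0807
    (1,6) via x @ 5.4200
    (1,7) via y @ 6.2354  # hit
  → r_3 = 6.2354
beam 4: φ=135°, α=210°
  direction (-0.8660, -0.5000); cell (4,1); t to first gridline: x 0.8198, y 1.2000 (then +1.1547 / +2.0000)
    (3,1) via x @ 0.8198
    (3,0) via y @ 1.2000  # hit
  → r_4 = 1.2000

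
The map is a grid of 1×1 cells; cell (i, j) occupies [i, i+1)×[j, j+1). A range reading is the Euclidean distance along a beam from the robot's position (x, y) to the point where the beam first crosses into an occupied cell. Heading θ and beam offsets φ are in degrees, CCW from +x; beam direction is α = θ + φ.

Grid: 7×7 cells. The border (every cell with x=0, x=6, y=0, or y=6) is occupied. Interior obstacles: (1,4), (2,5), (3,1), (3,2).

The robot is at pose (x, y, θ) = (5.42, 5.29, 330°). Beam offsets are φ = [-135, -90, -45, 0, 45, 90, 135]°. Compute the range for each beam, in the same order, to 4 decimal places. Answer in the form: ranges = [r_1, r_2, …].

beam 1: φ=-135°, α=195°
  direction (-0.9659, -0.2588); cell (5,5); t to first gridline: x 0.4348, y 1.1205 (then +1.0353 / +3.8637)
    (4,5) via x @ 0.4348
    (4,4) via y @ 1.1205
    (3,4) via x @ 1.4701
    (2,4) via x @ 2.5054
    (1,4) via x @ 3.5406  # hit
  → r_1 = 3.5406
beam 2: φ=-90°, α=240°
  direction (-0.5000, -0.8660); cell (5,5); t to first gridline: x 0.8400, y 0.3349 (then +2.0000 / +1.1547)
    (5,4) via y @ 0.3349
    (4,4) via x @ 0.8400
    (4,3) via y @ 1.4896
    (4,2) via y @ 2.6443
    (3,2) via x @ 2.8400  # hit
  → r_2 = 2.8400
beam 3: φ=-45°, α=285°
  direction (0.2588, -0.9659); cell (5,5); t to first gridline: x 2.2409, y 0.3002 (then +3.8637 / +1.0353)
    (5,4) via y @ 0.3002
    (5,3) via y @ 1.3355
    (6,3) via x @ 2.2409  # hit
  → r_3 = 2.2409
beam 4: φ=0°, α=330°
  direction (0.8660, -0.5000); cell (5,5); t to first gridline: x 0.6697, y 0.5800 (then +1.1547 / +2.0000)
    (5,4) via y @ 0.5800
    (6,4) via x @ 0.6697  # hit
  → r_4 = 0.6697
beam 5: φ=45°, α=15°
  direction (0.9659, 0.2588); cell (5,5); t to first gridline: x 0.6005, y 2.7432 (then +1.0353 / +3.8637)
    (6,5) via x @ 0.6005  # hit
  → r_5 = 0.6005
beam 6: φ=90°, α=60°
  direction (0.5000, 0.8660); cell (5,5); t to first gridline: x 1.1600, y 0.8198 (then +2.0000 / +1.1547)
    (5,6) via y @ 0.8198  # hit
  → r_6 = 0.8198
beam 7: φ=135°, α=105°
  direction (-0.2588, 0.9659); cell (5,5); t to first gridline: x 1.6228, y 0.7350 (then +3.8637 / +1.0353)
    (5,6) via y @ 0.7350  # hit
  → r_7 = 0.7350

ranges = [3.5406, 2.8400, 2.2409, 0.6697, 0.6005, 0.8198, 0.7350]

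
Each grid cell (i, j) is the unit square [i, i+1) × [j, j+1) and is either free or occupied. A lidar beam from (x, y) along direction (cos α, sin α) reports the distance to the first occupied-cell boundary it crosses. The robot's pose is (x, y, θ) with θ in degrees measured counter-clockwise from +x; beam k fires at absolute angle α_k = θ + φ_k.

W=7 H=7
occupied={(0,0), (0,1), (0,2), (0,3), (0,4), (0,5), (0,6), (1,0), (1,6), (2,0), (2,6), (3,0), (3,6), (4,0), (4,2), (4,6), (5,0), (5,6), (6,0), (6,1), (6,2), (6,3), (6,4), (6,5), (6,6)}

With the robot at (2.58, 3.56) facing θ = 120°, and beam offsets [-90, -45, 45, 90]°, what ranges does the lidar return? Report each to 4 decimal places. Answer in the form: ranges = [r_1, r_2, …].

beam 1: φ=-90°, α=30°
  direction (0.8660, 0.5000); cell (2,3); t to first gridline: x 0.4850, y 0.8800 (then +1.1547 / +2.0000)
    (3,3) via x @ 0.4850
    (3,4) via y @ 0.8800
    (4,4) via x @ 1.6397
    (5,4) via x @ 2.7944
    (5,5) via y @ 2.8800
    (6,5) via x @ 3.9491  # hit
  → r_1 = 3.9491
beam 2: φ=-45°, α=75°
  direction (0.2588, 0.9659); cell (2,3); t to first gridline: x 1.6228, y 0.4555 (then +3.8637 / +1.0353)
    (2,4) via y @ 0.4555
    (2,5) via y @ 1.4908
    (3,5) via x @ 1.6228
    (3,6) via y @ 2.5261  # hit
  → r_2 = 2.5261
beam 3: φ=45°, α=165°
  direction (-0.9659, 0.2588); cell (2,3); t to first gridline: x 0.6005, y 1.7000 (then +1.0353 / +3.8637)
    (1,3) via x @ 0.6005
    (0,3) via x @ 1.6357  # hit
  → r_3 = 1.6357
beam 4: φ=90°, α=210°
  direction (-0.8660, -0.5000); cell (2,3); t to first gridline: x 0.6697, y 1.1200 (then +1.1547 / +2.0000)
    (1,3) via x @ 0.6697
    (1,2) via y @ 1.1200
    (0,2) via x @ 1.8244  # hit
  → r_4 = 1.8244

ranges = [3.9491, 2.5261, 1.6357, 1.8244]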